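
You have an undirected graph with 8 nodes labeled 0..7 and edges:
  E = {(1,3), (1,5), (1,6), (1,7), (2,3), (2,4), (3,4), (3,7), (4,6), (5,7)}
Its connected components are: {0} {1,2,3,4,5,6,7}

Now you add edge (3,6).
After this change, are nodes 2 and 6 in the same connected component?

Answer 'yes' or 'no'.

Initial components: {0} {1,2,3,4,5,6,7}
Adding edge (3,6): both already in same component {1,2,3,4,5,6,7}. No change.
New components: {0} {1,2,3,4,5,6,7}
Are 2 and 6 in the same component? yes

Answer: yes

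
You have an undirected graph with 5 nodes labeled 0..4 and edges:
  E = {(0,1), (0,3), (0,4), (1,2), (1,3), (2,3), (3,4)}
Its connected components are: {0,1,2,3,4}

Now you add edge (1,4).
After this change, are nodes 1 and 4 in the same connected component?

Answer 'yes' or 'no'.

Initial components: {0,1,2,3,4}
Adding edge (1,4): both already in same component {0,1,2,3,4}. No change.
New components: {0,1,2,3,4}
Are 1 and 4 in the same component? yes

Answer: yes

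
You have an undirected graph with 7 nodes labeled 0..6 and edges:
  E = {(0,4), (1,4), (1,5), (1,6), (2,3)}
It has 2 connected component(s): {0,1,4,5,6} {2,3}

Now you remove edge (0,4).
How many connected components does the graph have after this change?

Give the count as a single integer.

Initial component count: 2
Remove (0,4): it was a bridge. Count increases: 2 -> 3.
  After removal, components: {0} {1,4,5,6} {2,3}
New component count: 3

Answer: 3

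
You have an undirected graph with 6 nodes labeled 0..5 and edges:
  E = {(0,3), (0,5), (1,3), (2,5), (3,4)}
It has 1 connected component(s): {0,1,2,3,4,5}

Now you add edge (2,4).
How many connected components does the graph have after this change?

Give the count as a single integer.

Initial component count: 1
Add (2,4): endpoints already in same component. Count unchanged: 1.
New component count: 1

Answer: 1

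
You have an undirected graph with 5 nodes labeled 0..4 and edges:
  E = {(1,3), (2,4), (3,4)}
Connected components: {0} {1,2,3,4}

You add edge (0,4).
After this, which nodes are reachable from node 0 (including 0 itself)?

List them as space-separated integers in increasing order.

Answer: 0 1 2 3 4

Derivation:
Before: nodes reachable from 0: {0}
Adding (0,4): merges 0's component with another. Reachability grows.
After: nodes reachable from 0: {0,1,2,3,4}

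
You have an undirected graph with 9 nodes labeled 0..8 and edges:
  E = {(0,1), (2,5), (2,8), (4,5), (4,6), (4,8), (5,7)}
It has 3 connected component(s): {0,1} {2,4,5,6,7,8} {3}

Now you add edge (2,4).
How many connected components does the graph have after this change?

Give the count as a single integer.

Answer: 3

Derivation:
Initial component count: 3
Add (2,4): endpoints already in same component. Count unchanged: 3.
New component count: 3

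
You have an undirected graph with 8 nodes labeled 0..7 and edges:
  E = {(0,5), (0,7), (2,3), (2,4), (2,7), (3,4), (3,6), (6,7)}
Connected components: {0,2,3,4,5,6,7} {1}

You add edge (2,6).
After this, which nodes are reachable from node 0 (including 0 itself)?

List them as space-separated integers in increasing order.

Answer: 0 2 3 4 5 6 7

Derivation:
Before: nodes reachable from 0: {0,2,3,4,5,6,7}
Adding (2,6): both endpoints already in same component. Reachability from 0 unchanged.
After: nodes reachable from 0: {0,2,3,4,5,6,7}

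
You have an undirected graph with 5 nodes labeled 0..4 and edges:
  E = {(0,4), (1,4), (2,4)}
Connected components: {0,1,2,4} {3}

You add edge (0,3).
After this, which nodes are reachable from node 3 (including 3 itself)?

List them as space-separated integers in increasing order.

Answer: 0 1 2 3 4

Derivation:
Before: nodes reachable from 3: {3}
Adding (0,3): merges 3's component with another. Reachability grows.
After: nodes reachable from 3: {0,1,2,3,4}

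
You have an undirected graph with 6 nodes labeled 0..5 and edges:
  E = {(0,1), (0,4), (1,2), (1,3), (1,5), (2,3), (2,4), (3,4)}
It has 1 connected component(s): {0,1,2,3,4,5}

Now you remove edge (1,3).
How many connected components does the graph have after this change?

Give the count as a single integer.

Initial component count: 1
Remove (1,3): not a bridge. Count unchanged: 1.
  After removal, components: {0,1,2,3,4,5}
New component count: 1

Answer: 1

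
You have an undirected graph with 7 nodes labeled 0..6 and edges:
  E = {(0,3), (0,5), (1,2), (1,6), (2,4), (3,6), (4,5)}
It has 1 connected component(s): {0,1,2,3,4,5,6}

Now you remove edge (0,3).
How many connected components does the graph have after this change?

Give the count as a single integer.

Answer: 1

Derivation:
Initial component count: 1
Remove (0,3): not a bridge. Count unchanged: 1.
  After removal, components: {0,1,2,3,4,5,6}
New component count: 1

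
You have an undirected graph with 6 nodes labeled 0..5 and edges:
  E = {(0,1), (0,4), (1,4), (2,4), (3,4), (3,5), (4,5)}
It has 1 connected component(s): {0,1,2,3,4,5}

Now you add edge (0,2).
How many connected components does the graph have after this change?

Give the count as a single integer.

Answer: 1

Derivation:
Initial component count: 1
Add (0,2): endpoints already in same component. Count unchanged: 1.
New component count: 1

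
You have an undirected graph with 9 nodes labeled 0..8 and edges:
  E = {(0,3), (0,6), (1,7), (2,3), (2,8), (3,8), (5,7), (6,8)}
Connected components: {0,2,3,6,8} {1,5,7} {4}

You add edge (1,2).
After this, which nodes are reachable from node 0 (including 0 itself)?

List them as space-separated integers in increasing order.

Before: nodes reachable from 0: {0,2,3,6,8}
Adding (1,2): merges 0's component with another. Reachability grows.
After: nodes reachable from 0: {0,1,2,3,5,6,7,8}

Answer: 0 1 2 3 5 6 7 8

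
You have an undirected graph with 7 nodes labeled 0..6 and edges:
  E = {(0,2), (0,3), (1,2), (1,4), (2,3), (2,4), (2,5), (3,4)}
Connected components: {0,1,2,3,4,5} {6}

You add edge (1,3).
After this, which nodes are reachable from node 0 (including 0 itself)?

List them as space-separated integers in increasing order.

Before: nodes reachable from 0: {0,1,2,3,4,5}
Adding (1,3): both endpoints already in same component. Reachability from 0 unchanged.
After: nodes reachable from 0: {0,1,2,3,4,5}

Answer: 0 1 2 3 4 5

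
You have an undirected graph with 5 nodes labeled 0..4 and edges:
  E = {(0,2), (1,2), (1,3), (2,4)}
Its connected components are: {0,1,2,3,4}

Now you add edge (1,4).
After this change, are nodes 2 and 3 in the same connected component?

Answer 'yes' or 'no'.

Initial components: {0,1,2,3,4}
Adding edge (1,4): both already in same component {0,1,2,3,4}. No change.
New components: {0,1,2,3,4}
Are 2 and 3 in the same component? yes

Answer: yes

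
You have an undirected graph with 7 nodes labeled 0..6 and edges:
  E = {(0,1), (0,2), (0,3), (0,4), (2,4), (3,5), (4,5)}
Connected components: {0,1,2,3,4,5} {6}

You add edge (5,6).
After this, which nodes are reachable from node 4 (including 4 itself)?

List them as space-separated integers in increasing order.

Before: nodes reachable from 4: {0,1,2,3,4,5}
Adding (5,6): merges 4's component with another. Reachability grows.
After: nodes reachable from 4: {0,1,2,3,4,5,6}

Answer: 0 1 2 3 4 5 6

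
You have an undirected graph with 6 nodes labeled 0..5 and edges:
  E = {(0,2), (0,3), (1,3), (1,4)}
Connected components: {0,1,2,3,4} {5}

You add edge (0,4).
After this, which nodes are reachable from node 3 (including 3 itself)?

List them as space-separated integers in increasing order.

Answer: 0 1 2 3 4

Derivation:
Before: nodes reachable from 3: {0,1,2,3,4}
Adding (0,4): both endpoints already in same component. Reachability from 3 unchanged.
After: nodes reachable from 3: {0,1,2,3,4}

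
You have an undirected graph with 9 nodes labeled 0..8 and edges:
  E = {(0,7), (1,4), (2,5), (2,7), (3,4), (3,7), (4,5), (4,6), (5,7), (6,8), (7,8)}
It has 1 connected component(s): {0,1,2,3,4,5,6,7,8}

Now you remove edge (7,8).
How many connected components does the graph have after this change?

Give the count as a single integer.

Initial component count: 1
Remove (7,8): not a bridge. Count unchanged: 1.
  After removal, components: {0,1,2,3,4,5,6,7,8}
New component count: 1

Answer: 1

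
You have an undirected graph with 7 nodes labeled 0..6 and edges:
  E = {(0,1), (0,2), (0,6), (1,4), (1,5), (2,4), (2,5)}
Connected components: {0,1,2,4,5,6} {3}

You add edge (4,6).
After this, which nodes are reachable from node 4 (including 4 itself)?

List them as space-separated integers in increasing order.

Answer: 0 1 2 4 5 6

Derivation:
Before: nodes reachable from 4: {0,1,2,4,5,6}
Adding (4,6): both endpoints already in same component. Reachability from 4 unchanged.
After: nodes reachable from 4: {0,1,2,4,5,6}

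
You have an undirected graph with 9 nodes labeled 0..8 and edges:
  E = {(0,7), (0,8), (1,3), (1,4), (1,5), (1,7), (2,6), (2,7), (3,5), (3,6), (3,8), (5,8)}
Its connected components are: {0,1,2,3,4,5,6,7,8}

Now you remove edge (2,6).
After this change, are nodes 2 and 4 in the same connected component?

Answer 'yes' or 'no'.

Initial components: {0,1,2,3,4,5,6,7,8}
Removing edge (2,6): not a bridge — component count unchanged at 1.
New components: {0,1,2,3,4,5,6,7,8}
Are 2 and 4 in the same component? yes

Answer: yes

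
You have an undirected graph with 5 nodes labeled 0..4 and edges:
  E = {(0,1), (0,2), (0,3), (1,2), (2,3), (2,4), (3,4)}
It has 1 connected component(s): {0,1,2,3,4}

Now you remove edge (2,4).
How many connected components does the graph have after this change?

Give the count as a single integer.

Answer: 1

Derivation:
Initial component count: 1
Remove (2,4): not a bridge. Count unchanged: 1.
  After removal, components: {0,1,2,3,4}
New component count: 1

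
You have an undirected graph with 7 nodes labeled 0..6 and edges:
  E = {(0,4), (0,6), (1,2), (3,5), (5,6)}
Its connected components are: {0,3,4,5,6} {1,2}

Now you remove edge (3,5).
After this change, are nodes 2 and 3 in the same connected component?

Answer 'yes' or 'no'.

Answer: no

Derivation:
Initial components: {0,3,4,5,6} {1,2}
Removing edge (3,5): it was a bridge — component count 2 -> 3.
New components: {0,4,5,6} {1,2} {3}
Are 2 and 3 in the same component? no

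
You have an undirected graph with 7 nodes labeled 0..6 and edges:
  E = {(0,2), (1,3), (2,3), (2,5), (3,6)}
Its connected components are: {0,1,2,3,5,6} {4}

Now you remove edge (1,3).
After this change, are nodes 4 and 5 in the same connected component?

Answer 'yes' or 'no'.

Answer: no

Derivation:
Initial components: {0,1,2,3,5,6} {4}
Removing edge (1,3): it was a bridge — component count 2 -> 3.
New components: {0,2,3,5,6} {1} {4}
Are 4 and 5 in the same component? no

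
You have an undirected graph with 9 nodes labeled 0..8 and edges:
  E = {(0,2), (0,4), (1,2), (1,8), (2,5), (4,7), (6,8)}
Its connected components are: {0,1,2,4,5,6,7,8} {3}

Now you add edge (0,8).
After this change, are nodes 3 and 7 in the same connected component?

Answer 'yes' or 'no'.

Answer: no

Derivation:
Initial components: {0,1,2,4,5,6,7,8} {3}
Adding edge (0,8): both already in same component {0,1,2,4,5,6,7,8}. No change.
New components: {0,1,2,4,5,6,7,8} {3}
Are 3 and 7 in the same component? no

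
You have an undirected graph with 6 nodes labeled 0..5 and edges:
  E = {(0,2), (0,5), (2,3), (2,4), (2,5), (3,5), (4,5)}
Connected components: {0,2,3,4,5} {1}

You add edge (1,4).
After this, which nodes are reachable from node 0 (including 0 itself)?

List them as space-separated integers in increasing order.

Before: nodes reachable from 0: {0,2,3,4,5}
Adding (1,4): merges 0's component with another. Reachability grows.
After: nodes reachable from 0: {0,1,2,3,4,5}

Answer: 0 1 2 3 4 5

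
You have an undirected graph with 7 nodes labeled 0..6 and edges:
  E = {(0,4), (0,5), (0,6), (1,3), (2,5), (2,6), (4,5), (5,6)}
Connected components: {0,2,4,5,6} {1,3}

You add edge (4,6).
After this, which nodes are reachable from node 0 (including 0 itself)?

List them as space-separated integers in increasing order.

Answer: 0 2 4 5 6

Derivation:
Before: nodes reachable from 0: {0,2,4,5,6}
Adding (4,6): both endpoints already in same component. Reachability from 0 unchanged.
After: nodes reachable from 0: {0,2,4,5,6}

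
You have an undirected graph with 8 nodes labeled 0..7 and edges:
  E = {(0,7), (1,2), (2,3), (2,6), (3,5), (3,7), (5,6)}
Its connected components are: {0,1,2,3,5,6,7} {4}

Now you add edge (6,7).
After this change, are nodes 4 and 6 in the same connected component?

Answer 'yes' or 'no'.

Initial components: {0,1,2,3,5,6,7} {4}
Adding edge (6,7): both already in same component {0,1,2,3,5,6,7}. No change.
New components: {0,1,2,3,5,6,7} {4}
Are 4 and 6 in the same component? no

Answer: no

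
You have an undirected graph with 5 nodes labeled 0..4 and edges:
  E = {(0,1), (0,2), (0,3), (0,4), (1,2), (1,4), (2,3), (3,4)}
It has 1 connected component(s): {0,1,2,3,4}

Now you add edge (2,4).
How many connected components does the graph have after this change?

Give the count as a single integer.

Initial component count: 1
Add (2,4): endpoints already in same component. Count unchanged: 1.
New component count: 1

Answer: 1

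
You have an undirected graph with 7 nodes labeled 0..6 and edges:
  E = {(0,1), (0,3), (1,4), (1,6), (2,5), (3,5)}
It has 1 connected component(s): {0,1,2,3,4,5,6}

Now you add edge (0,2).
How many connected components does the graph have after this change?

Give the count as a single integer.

Answer: 1

Derivation:
Initial component count: 1
Add (0,2): endpoints already in same component. Count unchanged: 1.
New component count: 1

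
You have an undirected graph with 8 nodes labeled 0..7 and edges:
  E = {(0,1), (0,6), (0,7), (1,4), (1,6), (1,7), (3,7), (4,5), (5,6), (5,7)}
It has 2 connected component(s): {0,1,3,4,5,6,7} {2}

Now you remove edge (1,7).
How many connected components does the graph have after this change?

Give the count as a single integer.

Initial component count: 2
Remove (1,7): not a bridge. Count unchanged: 2.
  After removal, components: {0,1,3,4,5,6,7} {2}
New component count: 2

Answer: 2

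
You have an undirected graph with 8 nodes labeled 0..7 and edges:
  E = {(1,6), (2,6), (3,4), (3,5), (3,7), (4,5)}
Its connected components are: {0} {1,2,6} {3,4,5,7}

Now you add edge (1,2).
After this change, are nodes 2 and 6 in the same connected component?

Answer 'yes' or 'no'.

Answer: yes

Derivation:
Initial components: {0} {1,2,6} {3,4,5,7}
Adding edge (1,2): both already in same component {1,2,6}. No change.
New components: {0} {1,2,6} {3,4,5,7}
Are 2 and 6 in the same component? yes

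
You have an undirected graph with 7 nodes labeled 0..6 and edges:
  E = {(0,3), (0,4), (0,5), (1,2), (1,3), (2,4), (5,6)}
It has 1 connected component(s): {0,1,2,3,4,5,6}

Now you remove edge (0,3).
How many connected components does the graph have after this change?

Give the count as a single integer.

Answer: 1

Derivation:
Initial component count: 1
Remove (0,3): not a bridge. Count unchanged: 1.
  After removal, components: {0,1,2,3,4,5,6}
New component count: 1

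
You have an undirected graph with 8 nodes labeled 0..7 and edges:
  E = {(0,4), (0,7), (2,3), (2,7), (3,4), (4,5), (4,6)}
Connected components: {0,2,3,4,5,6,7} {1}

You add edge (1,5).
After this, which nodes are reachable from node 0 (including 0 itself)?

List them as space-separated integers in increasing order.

Answer: 0 1 2 3 4 5 6 7

Derivation:
Before: nodes reachable from 0: {0,2,3,4,5,6,7}
Adding (1,5): merges 0's component with another. Reachability grows.
After: nodes reachable from 0: {0,1,2,3,4,5,6,7}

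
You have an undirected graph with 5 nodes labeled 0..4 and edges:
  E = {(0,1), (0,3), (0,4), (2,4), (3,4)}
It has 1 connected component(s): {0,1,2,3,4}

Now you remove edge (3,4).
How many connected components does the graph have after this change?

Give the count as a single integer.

Initial component count: 1
Remove (3,4): not a bridge. Count unchanged: 1.
  After removal, components: {0,1,2,3,4}
New component count: 1

Answer: 1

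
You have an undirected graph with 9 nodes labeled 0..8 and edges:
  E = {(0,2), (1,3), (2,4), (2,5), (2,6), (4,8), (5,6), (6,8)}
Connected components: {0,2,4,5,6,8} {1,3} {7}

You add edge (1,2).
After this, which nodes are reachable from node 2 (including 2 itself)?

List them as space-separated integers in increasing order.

Answer: 0 1 2 3 4 5 6 8

Derivation:
Before: nodes reachable from 2: {0,2,4,5,6,8}
Adding (1,2): merges 2's component with another. Reachability grows.
After: nodes reachable from 2: {0,1,2,3,4,5,6,8}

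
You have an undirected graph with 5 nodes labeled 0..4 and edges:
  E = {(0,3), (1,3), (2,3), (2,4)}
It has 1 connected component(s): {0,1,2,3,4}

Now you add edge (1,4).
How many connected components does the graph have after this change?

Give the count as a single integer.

Initial component count: 1
Add (1,4): endpoints already in same component. Count unchanged: 1.
New component count: 1

Answer: 1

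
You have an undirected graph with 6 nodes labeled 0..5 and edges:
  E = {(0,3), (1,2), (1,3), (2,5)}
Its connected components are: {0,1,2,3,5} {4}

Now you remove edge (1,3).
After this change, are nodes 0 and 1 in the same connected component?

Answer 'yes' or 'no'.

Answer: no

Derivation:
Initial components: {0,1,2,3,5} {4}
Removing edge (1,3): it was a bridge — component count 2 -> 3.
New components: {0,3} {1,2,5} {4}
Are 0 and 1 in the same component? no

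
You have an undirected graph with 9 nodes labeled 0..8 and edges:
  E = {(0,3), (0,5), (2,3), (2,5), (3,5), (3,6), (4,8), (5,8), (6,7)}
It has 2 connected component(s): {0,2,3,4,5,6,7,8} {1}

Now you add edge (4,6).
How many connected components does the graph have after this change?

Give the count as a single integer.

Initial component count: 2
Add (4,6): endpoints already in same component. Count unchanged: 2.
New component count: 2

Answer: 2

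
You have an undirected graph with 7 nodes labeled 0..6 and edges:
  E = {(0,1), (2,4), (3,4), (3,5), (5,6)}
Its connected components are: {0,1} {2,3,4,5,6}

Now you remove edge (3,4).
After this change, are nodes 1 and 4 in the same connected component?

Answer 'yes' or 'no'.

Initial components: {0,1} {2,3,4,5,6}
Removing edge (3,4): it was a bridge — component count 2 -> 3.
New components: {0,1} {2,4} {3,5,6}
Are 1 and 4 in the same component? no

Answer: no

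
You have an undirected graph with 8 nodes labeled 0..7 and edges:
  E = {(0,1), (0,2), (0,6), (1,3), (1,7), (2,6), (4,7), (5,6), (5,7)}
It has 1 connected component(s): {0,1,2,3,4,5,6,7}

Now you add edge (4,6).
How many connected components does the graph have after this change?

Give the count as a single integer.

Initial component count: 1
Add (4,6): endpoints already in same component. Count unchanged: 1.
New component count: 1

Answer: 1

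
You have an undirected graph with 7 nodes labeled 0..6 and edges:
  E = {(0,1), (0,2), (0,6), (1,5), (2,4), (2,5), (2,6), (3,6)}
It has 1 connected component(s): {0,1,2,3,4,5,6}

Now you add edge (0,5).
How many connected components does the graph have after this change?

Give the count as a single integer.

Answer: 1

Derivation:
Initial component count: 1
Add (0,5): endpoints already in same component. Count unchanged: 1.
New component count: 1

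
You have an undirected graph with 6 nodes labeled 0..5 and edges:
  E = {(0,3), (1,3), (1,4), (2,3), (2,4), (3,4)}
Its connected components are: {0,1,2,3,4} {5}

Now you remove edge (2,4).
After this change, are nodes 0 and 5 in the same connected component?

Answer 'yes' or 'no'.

Initial components: {0,1,2,3,4} {5}
Removing edge (2,4): not a bridge — component count unchanged at 2.
New components: {0,1,2,3,4} {5}
Are 0 and 5 in the same component? no

Answer: no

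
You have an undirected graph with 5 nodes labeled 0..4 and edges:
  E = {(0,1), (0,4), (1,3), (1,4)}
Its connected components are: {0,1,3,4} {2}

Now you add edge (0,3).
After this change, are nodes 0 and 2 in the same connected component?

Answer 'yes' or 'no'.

Answer: no

Derivation:
Initial components: {0,1,3,4} {2}
Adding edge (0,3): both already in same component {0,1,3,4}. No change.
New components: {0,1,3,4} {2}
Are 0 and 2 in the same component? no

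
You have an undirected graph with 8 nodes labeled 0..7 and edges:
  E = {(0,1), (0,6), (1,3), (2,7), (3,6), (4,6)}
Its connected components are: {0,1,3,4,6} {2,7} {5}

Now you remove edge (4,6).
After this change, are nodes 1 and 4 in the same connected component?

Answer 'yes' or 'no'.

Answer: no

Derivation:
Initial components: {0,1,3,4,6} {2,7} {5}
Removing edge (4,6): it was a bridge — component count 3 -> 4.
New components: {0,1,3,6} {2,7} {4} {5}
Are 1 and 4 in the same component? no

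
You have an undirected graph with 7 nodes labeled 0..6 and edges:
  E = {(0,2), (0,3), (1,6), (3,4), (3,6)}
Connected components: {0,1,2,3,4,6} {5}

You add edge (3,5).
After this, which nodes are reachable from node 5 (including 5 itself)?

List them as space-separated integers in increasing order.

Answer: 0 1 2 3 4 5 6

Derivation:
Before: nodes reachable from 5: {5}
Adding (3,5): merges 5's component with another. Reachability grows.
After: nodes reachable from 5: {0,1,2,3,4,5,6}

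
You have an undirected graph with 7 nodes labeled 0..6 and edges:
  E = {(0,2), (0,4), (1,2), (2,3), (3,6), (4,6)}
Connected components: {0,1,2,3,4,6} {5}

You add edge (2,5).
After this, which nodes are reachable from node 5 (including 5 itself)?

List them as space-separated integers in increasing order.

Answer: 0 1 2 3 4 5 6

Derivation:
Before: nodes reachable from 5: {5}
Adding (2,5): merges 5's component with another. Reachability grows.
After: nodes reachable from 5: {0,1,2,3,4,5,6}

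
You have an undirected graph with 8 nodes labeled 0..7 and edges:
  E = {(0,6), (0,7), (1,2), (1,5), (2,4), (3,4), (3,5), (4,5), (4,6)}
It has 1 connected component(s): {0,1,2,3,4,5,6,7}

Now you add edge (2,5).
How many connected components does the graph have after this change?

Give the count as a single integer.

Answer: 1

Derivation:
Initial component count: 1
Add (2,5): endpoints already in same component. Count unchanged: 1.
New component count: 1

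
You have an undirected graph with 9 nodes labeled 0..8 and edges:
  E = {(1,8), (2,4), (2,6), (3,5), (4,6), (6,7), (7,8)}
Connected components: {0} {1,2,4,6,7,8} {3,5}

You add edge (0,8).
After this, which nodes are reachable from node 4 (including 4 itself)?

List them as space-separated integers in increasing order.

Answer: 0 1 2 4 6 7 8

Derivation:
Before: nodes reachable from 4: {1,2,4,6,7,8}
Adding (0,8): merges 4's component with another. Reachability grows.
After: nodes reachable from 4: {0,1,2,4,6,7,8}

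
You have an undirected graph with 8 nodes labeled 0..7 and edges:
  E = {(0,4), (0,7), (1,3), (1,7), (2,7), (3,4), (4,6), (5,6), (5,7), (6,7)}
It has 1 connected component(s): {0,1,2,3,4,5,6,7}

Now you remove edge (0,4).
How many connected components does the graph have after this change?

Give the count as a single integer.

Answer: 1

Derivation:
Initial component count: 1
Remove (0,4): not a bridge. Count unchanged: 1.
  After removal, components: {0,1,2,3,4,5,6,7}
New component count: 1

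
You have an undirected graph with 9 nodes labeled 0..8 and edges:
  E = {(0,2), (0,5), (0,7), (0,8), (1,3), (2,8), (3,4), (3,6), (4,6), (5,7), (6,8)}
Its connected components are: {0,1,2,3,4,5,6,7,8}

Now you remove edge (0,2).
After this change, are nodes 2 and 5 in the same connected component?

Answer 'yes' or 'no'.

Initial components: {0,1,2,3,4,5,6,7,8}
Removing edge (0,2): not a bridge — component count unchanged at 1.
New components: {0,1,2,3,4,5,6,7,8}
Are 2 and 5 in the same component? yes

Answer: yes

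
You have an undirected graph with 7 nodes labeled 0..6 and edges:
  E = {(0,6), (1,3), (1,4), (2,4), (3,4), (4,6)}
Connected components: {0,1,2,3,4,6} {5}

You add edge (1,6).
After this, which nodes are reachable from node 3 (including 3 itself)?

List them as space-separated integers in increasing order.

Answer: 0 1 2 3 4 6

Derivation:
Before: nodes reachable from 3: {0,1,2,3,4,6}
Adding (1,6): both endpoints already in same component. Reachability from 3 unchanged.
After: nodes reachable from 3: {0,1,2,3,4,6}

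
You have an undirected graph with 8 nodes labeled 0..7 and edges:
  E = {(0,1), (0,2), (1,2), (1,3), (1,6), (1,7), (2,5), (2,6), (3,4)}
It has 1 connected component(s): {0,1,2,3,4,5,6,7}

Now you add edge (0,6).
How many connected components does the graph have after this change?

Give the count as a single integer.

Answer: 1

Derivation:
Initial component count: 1
Add (0,6): endpoints already in same component. Count unchanged: 1.
New component count: 1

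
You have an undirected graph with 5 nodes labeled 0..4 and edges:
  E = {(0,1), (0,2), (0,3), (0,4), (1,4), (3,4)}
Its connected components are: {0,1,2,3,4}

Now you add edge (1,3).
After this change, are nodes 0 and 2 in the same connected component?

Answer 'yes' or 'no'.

Answer: yes

Derivation:
Initial components: {0,1,2,3,4}
Adding edge (1,3): both already in same component {0,1,2,3,4}. No change.
New components: {0,1,2,3,4}
Are 0 and 2 in the same component? yes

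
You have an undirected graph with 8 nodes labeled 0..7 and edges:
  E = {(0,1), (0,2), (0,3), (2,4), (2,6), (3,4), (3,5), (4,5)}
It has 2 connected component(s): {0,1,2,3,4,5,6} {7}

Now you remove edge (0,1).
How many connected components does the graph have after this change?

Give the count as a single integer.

Answer: 3

Derivation:
Initial component count: 2
Remove (0,1): it was a bridge. Count increases: 2 -> 3.
  After removal, components: {0,2,3,4,5,6} {1} {7}
New component count: 3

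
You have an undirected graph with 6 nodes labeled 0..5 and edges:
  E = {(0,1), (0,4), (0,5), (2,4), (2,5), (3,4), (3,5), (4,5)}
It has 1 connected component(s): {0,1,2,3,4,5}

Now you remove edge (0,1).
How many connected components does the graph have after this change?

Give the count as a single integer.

Initial component count: 1
Remove (0,1): it was a bridge. Count increases: 1 -> 2.
  After removal, components: {0,2,3,4,5} {1}
New component count: 2

Answer: 2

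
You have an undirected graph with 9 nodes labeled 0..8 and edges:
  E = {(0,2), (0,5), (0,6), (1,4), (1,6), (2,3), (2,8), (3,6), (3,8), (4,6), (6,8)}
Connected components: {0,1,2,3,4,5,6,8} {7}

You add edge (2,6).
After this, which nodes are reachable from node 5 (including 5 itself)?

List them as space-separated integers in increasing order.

Answer: 0 1 2 3 4 5 6 8

Derivation:
Before: nodes reachable from 5: {0,1,2,3,4,5,6,8}
Adding (2,6): both endpoints already in same component. Reachability from 5 unchanged.
After: nodes reachable from 5: {0,1,2,3,4,5,6,8}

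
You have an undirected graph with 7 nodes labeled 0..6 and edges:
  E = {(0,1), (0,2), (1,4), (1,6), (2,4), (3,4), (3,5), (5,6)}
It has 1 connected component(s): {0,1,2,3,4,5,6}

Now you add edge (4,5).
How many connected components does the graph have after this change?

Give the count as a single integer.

Initial component count: 1
Add (4,5): endpoints already in same component. Count unchanged: 1.
New component count: 1

Answer: 1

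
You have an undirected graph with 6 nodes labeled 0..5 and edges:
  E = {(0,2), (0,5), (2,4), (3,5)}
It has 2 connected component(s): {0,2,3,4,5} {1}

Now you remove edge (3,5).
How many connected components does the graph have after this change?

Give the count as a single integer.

Initial component count: 2
Remove (3,5): it was a bridge. Count increases: 2 -> 3.
  After removal, components: {0,2,4,5} {1} {3}
New component count: 3

Answer: 3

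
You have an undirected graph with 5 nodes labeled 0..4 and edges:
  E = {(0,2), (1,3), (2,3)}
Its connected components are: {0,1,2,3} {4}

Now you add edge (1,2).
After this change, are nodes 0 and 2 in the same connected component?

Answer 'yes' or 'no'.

Initial components: {0,1,2,3} {4}
Adding edge (1,2): both already in same component {0,1,2,3}. No change.
New components: {0,1,2,3} {4}
Are 0 and 2 in the same component? yes

Answer: yes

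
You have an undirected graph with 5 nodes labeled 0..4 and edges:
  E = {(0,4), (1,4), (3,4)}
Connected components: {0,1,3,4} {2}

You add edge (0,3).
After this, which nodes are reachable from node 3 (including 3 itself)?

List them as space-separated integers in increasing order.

Before: nodes reachable from 3: {0,1,3,4}
Adding (0,3): both endpoints already in same component. Reachability from 3 unchanged.
After: nodes reachable from 3: {0,1,3,4}

Answer: 0 1 3 4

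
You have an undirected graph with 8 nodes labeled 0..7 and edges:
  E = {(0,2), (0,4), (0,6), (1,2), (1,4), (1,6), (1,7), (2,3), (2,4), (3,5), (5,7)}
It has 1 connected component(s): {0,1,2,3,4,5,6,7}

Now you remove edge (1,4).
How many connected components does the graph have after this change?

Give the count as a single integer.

Answer: 1

Derivation:
Initial component count: 1
Remove (1,4): not a bridge. Count unchanged: 1.
  After removal, components: {0,1,2,3,4,5,6,7}
New component count: 1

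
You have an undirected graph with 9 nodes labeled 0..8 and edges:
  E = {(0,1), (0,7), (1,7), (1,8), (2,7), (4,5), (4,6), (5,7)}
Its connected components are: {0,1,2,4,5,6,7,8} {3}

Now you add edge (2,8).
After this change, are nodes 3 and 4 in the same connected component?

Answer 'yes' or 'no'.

Answer: no

Derivation:
Initial components: {0,1,2,4,5,6,7,8} {3}
Adding edge (2,8): both already in same component {0,1,2,4,5,6,7,8}. No change.
New components: {0,1,2,4,5,6,7,8} {3}
Are 3 and 4 in the same component? no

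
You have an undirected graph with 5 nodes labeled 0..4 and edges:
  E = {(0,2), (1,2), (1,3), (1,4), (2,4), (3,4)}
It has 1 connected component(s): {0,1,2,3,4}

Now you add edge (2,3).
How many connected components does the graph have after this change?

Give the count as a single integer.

Initial component count: 1
Add (2,3): endpoints already in same component. Count unchanged: 1.
New component count: 1

Answer: 1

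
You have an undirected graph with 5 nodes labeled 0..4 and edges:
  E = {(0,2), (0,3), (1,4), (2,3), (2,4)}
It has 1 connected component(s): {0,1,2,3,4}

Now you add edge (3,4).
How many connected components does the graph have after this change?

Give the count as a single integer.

Answer: 1

Derivation:
Initial component count: 1
Add (3,4): endpoints already in same component. Count unchanged: 1.
New component count: 1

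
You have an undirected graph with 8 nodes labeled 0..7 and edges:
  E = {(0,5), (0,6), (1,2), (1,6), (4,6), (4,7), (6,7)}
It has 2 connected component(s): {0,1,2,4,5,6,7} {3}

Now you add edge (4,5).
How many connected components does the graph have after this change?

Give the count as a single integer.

Initial component count: 2
Add (4,5): endpoints already in same component. Count unchanged: 2.
New component count: 2

Answer: 2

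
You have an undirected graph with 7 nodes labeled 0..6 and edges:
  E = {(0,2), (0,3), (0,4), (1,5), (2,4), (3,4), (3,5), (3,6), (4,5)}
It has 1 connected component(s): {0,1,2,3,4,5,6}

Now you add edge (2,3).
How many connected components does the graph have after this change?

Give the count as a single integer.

Initial component count: 1
Add (2,3): endpoints already in same component. Count unchanged: 1.
New component count: 1

Answer: 1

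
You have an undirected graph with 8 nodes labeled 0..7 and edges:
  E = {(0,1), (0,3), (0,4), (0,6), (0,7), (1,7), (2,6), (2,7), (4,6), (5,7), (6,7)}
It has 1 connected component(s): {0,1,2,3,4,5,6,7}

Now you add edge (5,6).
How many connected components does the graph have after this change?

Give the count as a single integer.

Answer: 1

Derivation:
Initial component count: 1
Add (5,6): endpoints already in same component. Count unchanged: 1.
New component count: 1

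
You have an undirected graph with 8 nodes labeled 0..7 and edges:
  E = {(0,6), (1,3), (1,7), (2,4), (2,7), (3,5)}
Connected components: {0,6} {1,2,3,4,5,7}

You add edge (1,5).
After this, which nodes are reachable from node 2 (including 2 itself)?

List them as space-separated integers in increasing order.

Answer: 1 2 3 4 5 7

Derivation:
Before: nodes reachable from 2: {1,2,3,4,5,7}
Adding (1,5): both endpoints already in same component. Reachability from 2 unchanged.
After: nodes reachable from 2: {1,2,3,4,5,7}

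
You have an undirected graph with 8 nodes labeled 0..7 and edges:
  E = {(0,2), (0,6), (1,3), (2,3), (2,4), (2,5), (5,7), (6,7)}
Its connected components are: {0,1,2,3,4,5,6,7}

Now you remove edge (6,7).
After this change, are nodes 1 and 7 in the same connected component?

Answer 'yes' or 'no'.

Answer: yes

Derivation:
Initial components: {0,1,2,3,4,5,6,7}
Removing edge (6,7): not a bridge — component count unchanged at 1.
New components: {0,1,2,3,4,5,6,7}
Are 1 and 7 in the same component? yes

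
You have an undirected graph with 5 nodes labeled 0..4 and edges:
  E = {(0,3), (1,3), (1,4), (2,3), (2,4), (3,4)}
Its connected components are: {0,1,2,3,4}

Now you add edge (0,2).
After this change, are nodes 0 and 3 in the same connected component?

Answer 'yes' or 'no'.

Initial components: {0,1,2,3,4}
Adding edge (0,2): both already in same component {0,1,2,3,4}. No change.
New components: {0,1,2,3,4}
Are 0 and 3 in the same component? yes

Answer: yes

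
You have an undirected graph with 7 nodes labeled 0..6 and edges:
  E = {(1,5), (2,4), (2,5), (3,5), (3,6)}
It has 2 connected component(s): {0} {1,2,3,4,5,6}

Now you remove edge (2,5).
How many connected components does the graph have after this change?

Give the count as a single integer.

Initial component count: 2
Remove (2,5): it was a bridge. Count increases: 2 -> 3.
  After removal, components: {0} {1,3,5,6} {2,4}
New component count: 3

Answer: 3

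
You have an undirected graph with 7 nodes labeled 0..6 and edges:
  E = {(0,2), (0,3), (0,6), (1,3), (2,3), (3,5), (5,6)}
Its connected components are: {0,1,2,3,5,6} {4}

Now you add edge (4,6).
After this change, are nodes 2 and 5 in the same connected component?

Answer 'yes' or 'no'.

Answer: yes

Derivation:
Initial components: {0,1,2,3,5,6} {4}
Adding edge (4,6): merges {4} and {0,1,2,3,5,6}.
New components: {0,1,2,3,4,5,6}
Are 2 and 5 in the same component? yes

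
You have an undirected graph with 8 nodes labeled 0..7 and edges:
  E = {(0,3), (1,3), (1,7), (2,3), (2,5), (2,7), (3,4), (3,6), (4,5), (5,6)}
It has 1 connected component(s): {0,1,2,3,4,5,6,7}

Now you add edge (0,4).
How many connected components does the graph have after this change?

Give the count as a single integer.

Answer: 1

Derivation:
Initial component count: 1
Add (0,4): endpoints already in same component. Count unchanged: 1.
New component count: 1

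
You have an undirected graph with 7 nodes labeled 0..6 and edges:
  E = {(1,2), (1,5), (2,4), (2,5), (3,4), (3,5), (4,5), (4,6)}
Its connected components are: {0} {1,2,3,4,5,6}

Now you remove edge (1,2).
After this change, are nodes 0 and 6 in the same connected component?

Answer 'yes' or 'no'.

Initial components: {0} {1,2,3,4,5,6}
Removing edge (1,2): not a bridge — component count unchanged at 2.
New components: {0} {1,2,3,4,5,6}
Are 0 and 6 in the same component? no

Answer: no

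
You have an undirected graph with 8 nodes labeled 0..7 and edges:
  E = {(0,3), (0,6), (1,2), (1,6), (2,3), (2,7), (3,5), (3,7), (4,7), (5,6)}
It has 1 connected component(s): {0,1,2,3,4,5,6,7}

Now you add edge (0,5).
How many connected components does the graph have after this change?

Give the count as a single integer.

Initial component count: 1
Add (0,5): endpoints already in same component. Count unchanged: 1.
New component count: 1

Answer: 1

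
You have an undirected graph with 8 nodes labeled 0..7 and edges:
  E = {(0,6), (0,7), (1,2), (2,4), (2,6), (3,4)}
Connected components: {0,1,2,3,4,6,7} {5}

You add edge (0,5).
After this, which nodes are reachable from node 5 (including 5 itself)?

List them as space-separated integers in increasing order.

Answer: 0 1 2 3 4 5 6 7

Derivation:
Before: nodes reachable from 5: {5}
Adding (0,5): merges 5's component with another. Reachability grows.
After: nodes reachable from 5: {0,1,2,3,4,5,6,7}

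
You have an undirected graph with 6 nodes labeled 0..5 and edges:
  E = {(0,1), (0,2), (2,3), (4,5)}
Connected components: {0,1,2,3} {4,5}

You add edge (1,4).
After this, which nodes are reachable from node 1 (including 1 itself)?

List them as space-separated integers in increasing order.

Answer: 0 1 2 3 4 5

Derivation:
Before: nodes reachable from 1: {0,1,2,3}
Adding (1,4): merges 1's component with another. Reachability grows.
After: nodes reachable from 1: {0,1,2,3,4,5}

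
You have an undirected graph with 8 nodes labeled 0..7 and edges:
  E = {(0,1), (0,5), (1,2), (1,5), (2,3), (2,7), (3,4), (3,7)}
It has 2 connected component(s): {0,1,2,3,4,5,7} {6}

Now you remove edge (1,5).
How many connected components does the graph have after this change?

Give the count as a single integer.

Answer: 2

Derivation:
Initial component count: 2
Remove (1,5): not a bridge. Count unchanged: 2.
  After removal, components: {0,1,2,3,4,5,7} {6}
New component count: 2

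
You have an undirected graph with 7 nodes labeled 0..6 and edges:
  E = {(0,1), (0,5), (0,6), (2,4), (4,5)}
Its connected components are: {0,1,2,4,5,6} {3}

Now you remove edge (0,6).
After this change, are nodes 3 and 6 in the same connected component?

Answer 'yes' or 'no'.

Initial components: {0,1,2,4,5,6} {3}
Removing edge (0,6): it was a bridge — component count 2 -> 3.
New components: {0,1,2,4,5} {3} {6}
Are 3 and 6 in the same component? no

Answer: no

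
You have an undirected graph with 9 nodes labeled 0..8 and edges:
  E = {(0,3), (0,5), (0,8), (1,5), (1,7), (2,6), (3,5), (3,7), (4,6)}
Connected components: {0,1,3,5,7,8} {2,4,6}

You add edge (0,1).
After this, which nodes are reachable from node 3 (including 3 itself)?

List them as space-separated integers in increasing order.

Before: nodes reachable from 3: {0,1,3,5,7,8}
Adding (0,1): both endpoints already in same component. Reachability from 3 unchanged.
After: nodes reachable from 3: {0,1,3,5,7,8}

Answer: 0 1 3 5 7 8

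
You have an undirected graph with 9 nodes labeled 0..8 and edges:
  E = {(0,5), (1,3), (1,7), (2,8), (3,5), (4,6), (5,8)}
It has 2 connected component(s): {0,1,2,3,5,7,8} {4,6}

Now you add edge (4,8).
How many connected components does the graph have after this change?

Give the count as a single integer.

Answer: 1

Derivation:
Initial component count: 2
Add (4,8): merges two components. Count decreases: 2 -> 1.
New component count: 1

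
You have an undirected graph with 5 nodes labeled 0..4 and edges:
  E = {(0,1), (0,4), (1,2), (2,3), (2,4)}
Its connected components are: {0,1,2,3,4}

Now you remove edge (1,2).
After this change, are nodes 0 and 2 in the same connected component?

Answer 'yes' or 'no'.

Answer: yes

Derivation:
Initial components: {0,1,2,3,4}
Removing edge (1,2): not a bridge — component count unchanged at 1.
New components: {0,1,2,3,4}
Are 0 and 2 in the same component? yes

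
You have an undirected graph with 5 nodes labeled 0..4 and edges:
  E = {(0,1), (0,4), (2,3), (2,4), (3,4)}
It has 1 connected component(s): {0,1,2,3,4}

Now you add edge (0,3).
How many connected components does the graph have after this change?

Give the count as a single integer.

Answer: 1

Derivation:
Initial component count: 1
Add (0,3): endpoints already in same component. Count unchanged: 1.
New component count: 1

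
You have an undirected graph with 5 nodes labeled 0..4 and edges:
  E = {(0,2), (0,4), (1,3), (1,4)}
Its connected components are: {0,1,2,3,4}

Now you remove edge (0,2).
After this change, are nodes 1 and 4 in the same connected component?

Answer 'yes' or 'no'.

Answer: yes

Derivation:
Initial components: {0,1,2,3,4}
Removing edge (0,2): it was a bridge — component count 1 -> 2.
New components: {0,1,3,4} {2}
Are 1 and 4 in the same component? yes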